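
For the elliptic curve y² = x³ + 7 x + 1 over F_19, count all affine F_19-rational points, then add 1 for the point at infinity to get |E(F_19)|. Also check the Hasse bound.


Affine points = {(0, 1), (0, 18), (1, 3), (1, 16), (2, 2), (2, 17), (3, 7), (3, 12), (4, 6), (4, 13), (5, 3), (5, 16), (10, 8), (10, 11), (13, 3), (13, 16), (15, 2), (15, 17), (17, 6), (17, 13)}; affine count = 20; |E(F_19)| = 21.

Discriminant check: Δ ∝ 4a³ + 27b² = 4·7³ + 27·1² = 4·343 + 27·1 ≡ 12 (mod 19). Nonzero ⇒ E is nonsingular.
For each x ∈ F_19, compute rhs = x³ + 7·x + 1 mod 19, then count y ∈ F_19 with y² ≡ rhs.
  x = 0: rhs = 1, matching y values: 1, 18 (2 points).
  x = 1: rhs = 9, matching y values: 3, 16 (2 points).
  x = 2: rhs = 4, matching y values: 2, 17 (2 points).
  x = 3: rhs = 11, matching y values: 7, 12 (2 points).
  x = 4: rhs = 17, matching y values: 6, 13 (2 points).
  x = 5: rhs = 9, matching y values: 3, 16 (2 points).
  x = 6: rhs = 12, matching y values: none (0 points).
  x = 7: rhs = 13, matching y values: none (0 points).
  x = 8: rhs = 18, matching y values: none (0 points).
  x = 9: rhs = 14, matching y values: none (0 points).
  x = 10: rhs = 7, matching y values: 8, 11 (2 points).
  x = 11: rhs = 3, matching y values: none (0 points).
  x = 12: rhs = 8, matching y values: none (0 points).
  x = 13: rhs = 9, matching y values: 3, 16 (2 points).
  x = 14: rhs = 12, matching y values: none (0 points).
  x = 15: rhs = 4, matching y values: 2, 17 (2 points).
  x = 16: rhs = 10, matching y values: none (0 points).
  x = 17: rhs = 17, matching y values: 6, 13 (2 points).
  x = 18: rhs = 12, matching y values: none (0 points).
Total affine count: 20.
Full point count |E(F_19)| = 20 + 1 = 21.
Hasse bound: |21 − (19+1)| = |1| = 1 ≤ 2√19 ≈ 8.7178 ✓.


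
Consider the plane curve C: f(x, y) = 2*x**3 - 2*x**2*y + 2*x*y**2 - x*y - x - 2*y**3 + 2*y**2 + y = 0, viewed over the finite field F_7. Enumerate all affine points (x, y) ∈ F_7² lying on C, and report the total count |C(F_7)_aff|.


Affine F_7-points: {(0, 0), (2, 0), (5, 0)}; count = 3.

For each of the 49 pairs (x, y) ∈ F_7², evaluate f(x, y) mod 7. Record the zeros.
  x = 0: [0↦0, 1↦1, 2↦1, 3↦2, 4↦6, 5↦1, 6↦3]  zeros at y ∈ {0}
  x = 1: [0↦1, 1↦1, 2↦4, 3↦5, 4↦6, 5↦2, 6↦2]  zeros at y ∈ ∅
  x = 2: [0↦0, 1↦2, 2↦4, 3↦1, 4↦2, 5↦2, 6↦3]  zeros at y ∈ {0}
  x = 3: [0↦2, 1↦2, 2↦6, 3↦2, 4↦6, 5↦6, 6↦4]  zeros at y ∈ ∅
  x = 4: [0↦5, 1↦6, 2↦1, 3↦6, 4↦2, 5↦5, 6↦3]  zeros at y ∈ ∅
  x = 5: [0↦0, 1↦5, 2↦1, 3↦4, 4↦2, 5↦4, 6↦5]  zeros at y ∈ {0}
  x = 6: [0↦6, 1↦4, 2↦4, 3↦1, 4↦4, 5↦1, 6↦1]  zeros at y ∈ ∅
Collecting zeros: affine points = {(0, 0), (2, 0), (5, 0)}.
Total count |C(F_7)_aff| = 3.


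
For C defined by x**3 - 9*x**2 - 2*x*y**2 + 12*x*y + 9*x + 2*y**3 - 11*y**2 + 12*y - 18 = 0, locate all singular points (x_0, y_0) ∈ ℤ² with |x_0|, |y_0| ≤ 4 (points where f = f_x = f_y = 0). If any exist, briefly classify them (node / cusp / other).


Singular points: {(3, 3)}; classification: cusp.

Compute partial derivatives:
  f_x = 3*x**2 - 18*x - 2*y**2 + 12*y + 9.
  f_y = -4*x*y + 12*x + 6*y**2 - 22*y + 12.
Scan x_0 ∈ {−4, ..., 4}. For each x_0, f_y(x_0, y) is a polynomial in y; find its integer roots y ∈ {−4, ..., 4}, then test f_x and f at those candidates.
  x = -4: f_y(-4, y) = 6*y**2 - 6*y - 36; vanishes at y ∈ {-2, 3}. (-4, -2): f_x = 97 ≠ 0; (-4, 3): f_x = 147 ≠ 0.
  x = -3: f_y(-3, y) = 6*y**2 - 10*y - 24; vanishes at y ∈ {3}. (-3, 3): f_x = 108 ≠ 0.
  x = -2: f_y(-2, y) = 6*y**2 - 14*y - 12; vanishes at y ∈ {3}. (-2, 3): f_x = 75 ≠ 0.
  x = -1: f_y(-1, y) = 6*y**2 - 18*y; vanishes at y ∈ {0, 3}. (-1, 0): f_x = 30 ≠ 0; (-1, 3): f_x = 48 ≠ 0.
  x = 0: f_y(0, y) = 6*y**2 - 22*y + 12; vanishes at y ∈ {3}. (0, 3): f_x = 27 ≠ 0.
  x = 1: f_y(1, y) = 6*y**2 - 26*y + 24; vanishes at y ∈ {3}. (1, 3): f_x = 12 ≠ 0.
  x = 2: f_y(2, y) = 6*y**2 - 30*y + 36; vanishes at y ∈ {2, 3}. (2, 2): f_x = 1 ≠ 0; (2, 3): f_x = 3 ≠ 0.
  x = 3: f_y(3, y) = 6*y**2 - 34*y + 48; vanishes at y ∈ {3}. (3, 3): f_x = 0, f = 0 — SINGULAR.
  x = 4: f_y(4, y) = 6*y**2 - 38*y + 60; vanishes at y ∈ {3}. (4, 3): f_x = 3 ≠ 0.
Only singular point on the grid: (3, 3).
Classify: substitute x = 3 + u, y = 3 + v and expand: f = u**3 - 2*u*v**2 + 2*v**3 + v**2.
No constant or linear terms (consistent with a singular point). Quadratic part: v**2. Cubic part: u**3 - 2*u*v**2 + 2*v**3.
The quadratic part v**2 is a perfect square, so there is a single (double) tangent line v = 0, i.e. y = 3. Restricting the cubic part to that line (v = 0) leaves u**3 ≠ 0, so f is not divisible by v and the branch is v² ≈ -u**3 to lowest order — this is a cusp.
Classification: cusp.


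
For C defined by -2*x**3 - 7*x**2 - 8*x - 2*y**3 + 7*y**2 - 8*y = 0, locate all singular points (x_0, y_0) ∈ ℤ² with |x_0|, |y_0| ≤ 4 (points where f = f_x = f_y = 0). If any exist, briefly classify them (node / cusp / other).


Singular points: {(-1, 1)}; classification: node.

Compute partial derivatives:
  f_x = -6*x**2 - 14*x - 8.
  f_y = -6*y**2 + 14*y - 8.
Scan x_0 ∈ {−4, ..., 4}. For each x_0, f_y(x_0, y) is a polynomial in y; find its integer roots y ∈ {−4, ..., 4}, then test f_x and f at those candidates.
  x = -4: f_y(-4, y) = -6*y**2 + 14*y - 8; vanishes at y ∈ {1}. (-4, 1): f_x = -48 ≠ 0.
  x = -3: f_y(-3, y) = -6*y**2 + 14*y - 8; vanishes at y ∈ {1}. (-3, 1): f_x = -20 ≠ 0.
  x = -2: f_y(-2, y) = -6*y**2 + 14*y - 8; vanishes at y ∈ {1}. (-2, 1): f_x = -4 ≠ 0.
  x = -1: f_y(-1, y) = -6*y**2 + 14*y - 8; vanishes at y ∈ {1}. (-1, 1): f_x = 0, f = 0 — SINGULAR.
  x = 0: f_y(0, y) = -6*y**2 + 14*y - 8; vanishes at y ∈ {1}. (0, 1): f_x = -8 ≠ 0.
  x = 1: f_y(1, y) = -6*y**2 + 14*y - 8; vanishes at y ∈ {1}. (1, 1): f_x = -28 ≠ 0.
  x = 2: f_y(2, y) = -6*y**2 + 14*y - 8; vanishes at y ∈ {1}. (2, 1): f_x = -60 ≠ 0.
  x = 3: f_y(3, y) = -6*y**2 + 14*y - 8; vanishes at y ∈ {1}. (3, 1): f_x = -104 ≠ 0.
  x = 4: f_y(4, y) = -6*y**2 + 14*y - 8; vanishes at y ∈ {1}. (4, 1): f_x = -160 ≠ 0.
Only singular point on the grid: (-1, 1).
Classify: substitute x = -1 + u, y = 1 + v and expand: f = -2*u**3 - u**2 - 2*v**3 + v**2.
No constant or linear terms (consistent with a singular point). Quadratic part: -u**2 + v**2. Cubic part: -2*u**3 - 2*v**3.
The quadratic part v**2 - u**2 = (v − u)(v + u) splits into two distinct linear factors, so there are two distinct tangent lines y − 1 = ±(x − -1) — this is a node (ordinary double point).
Classification: node.


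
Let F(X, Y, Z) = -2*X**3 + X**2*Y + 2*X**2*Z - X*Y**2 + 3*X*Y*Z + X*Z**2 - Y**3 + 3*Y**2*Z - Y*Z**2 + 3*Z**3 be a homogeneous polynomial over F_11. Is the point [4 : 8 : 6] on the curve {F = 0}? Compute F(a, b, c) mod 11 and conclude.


F(4,8,6) ≡ 6 (mod 11); P is NOT on the curve.

Evaluate F(4, 8, 6) term-by-term (mod 11).
  -2*X**3 ↦ -2·64·1·1 = -128
  X**2*Y ↦ 1·16·8·1 = 128
  2*X**2*Z ↦ 2·16·1·6 = 192
  -X*Y**2 ↦ -1·4·64·1 = -256
  3*X*Y*Z ↦ 3·4·8·6 = 576
  X*Z**2 ↦ 1·4·1·36 = 144
  -Y**3 ↦ -1·1·512·1 = -512
  3*Y**2*Z ↦ 3·1·64·6 = 1152
  -Y*Z**2 ↦ -1·1·8·36 = -288
  3*Z**3 ↦ 3·1·1·216 = 648
Sum: F(4, 8, 6) = (-128) + (128) + (192) + (-256) + (576) + (144) + (-512) + (1152) + (-288) + (648) = 1656.
Reducing mod 11: 1656 ≡ 6 (mod 11).
Since F(a, b, c) ≡ 6 ≠ 0 (mod 11), P does NOT lie on the curve.


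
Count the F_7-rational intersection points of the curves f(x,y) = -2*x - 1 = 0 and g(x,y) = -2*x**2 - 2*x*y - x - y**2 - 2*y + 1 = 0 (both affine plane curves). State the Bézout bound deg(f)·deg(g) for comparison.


Common zeros: ∅; count = 0; Bézout bound = 2.

deg(f) = 1, deg(g) = 2, so Bézout bound = 2.
Scan x ∈ F_7. For each x, list the y ∈ F_7 with f(x, y) ≡ 0 and those with g(x, y) ≡ 0 (mod 7); the common zeros in that column are the intersection.
  x = 0: f ≡ 0 at y ∈ ∅; g ≡ 0 at y ∈ {2, 3}; common: ∅.
  x = 1: f ≡ 0 at y ∈ ∅; g ≡ 0 at y ∈ {1, 2}; common: ∅.
  x = 2: f ≡ 0 at y ∈ ∅; g ≡ 0 at y ∈ {4}; common: ∅.
  x = 3: f ≡ 0 at y ∈ {0, 1, 2, 3, 4, 5, 6}; g ≡ 0 at y ∈ ∅; common: ∅.
  x = 4: f ≡ 0 at y ∈ ∅; g ≡ 0 at y ∈ {0, 4}; common: ∅.
  x = 5: f ≡ 0 at y ∈ ∅; g ≡ 0 at y ∈ ∅; common: ∅.
  x = 6: f ≡ 0 at y ∈ ∅; g ≡ 0 at y ∈ {0}; common: ∅.
Collecting: common zeros = ∅, so the count is 0.
Comparison with the Bézout bound: 0 ≤ 2 = deg(f)·deg(g), as expected for curves with no common component (the affine F_7-count falls short of the bound because intersections may lie at infinity, over extension fields, or carry multiplicity).


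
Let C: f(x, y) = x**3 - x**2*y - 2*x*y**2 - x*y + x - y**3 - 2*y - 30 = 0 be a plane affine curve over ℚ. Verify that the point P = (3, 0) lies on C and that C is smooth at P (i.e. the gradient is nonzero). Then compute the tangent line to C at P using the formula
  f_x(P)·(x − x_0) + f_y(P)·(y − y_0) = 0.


Tangent line at P: 28*x - 14*y - 84 = 0.

Step 1: f(3, 0) = 0, so P lies on C.
Step 2: partial derivatives
  f_x(x, y) = 3*x**2 - 2*x*y - 2*y**2 - y + 1, f_y(x, y) = -x**2 - 4*x*y - x - 3*y**2 - 2.
  f_x(P) = 28, f_y(P) = -14 (gradient nonzero, so P is smooth).
Step 3: tangent line at P: 28·(x − 3) + -14·(y − 0) = 0.
Expanding: 28*x - 14*y - 84 = 0.


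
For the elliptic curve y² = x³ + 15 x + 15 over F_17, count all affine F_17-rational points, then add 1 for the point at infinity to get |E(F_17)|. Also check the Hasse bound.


Affine points = {(0, 7), (0, 10), (2, 6), (2, 11), (3, 6), (3, 11), (6, 7), (6, 10), (7, 2), (7, 15), (8, 1), (8, 16), (10, 3), (10, 14), (11, 7), (11, 10), (12, 6), (12, 11), (16, 4), (16, 13)}; affine count = 20; |E(F_17)| = 21.

Discriminant check: Δ ∝ 4a³ + 27b² = 4·15³ + 27·15² = 4·3375 + 27·225 ≡ 8 (mod 17). Nonzero ⇒ E is nonsingular.
For each x ∈ F_17, compute rhs = x³ + 15·x + 15 mod 17, then count y ∈ F_17 with y² ≡ rhs.
  x = 0: rhs = 15, matching y values: 7, 10 (2 points).
  x = 1: rhs = 14, matching y values: none (0 points).
  x = 2: rhs = 2, matching y values: 6, 11 (2 points).
  x = 3: rhs = 2, matching y values: 6, 11 (2 points).
  x = 4: rhs = 3, matching y values: none (0 points).
  x = 5: rhs = 11, matching y values: none (0 points).
  x = 6: rhs = 15, matching y values: 7, 10 (2 points).
  x = 7: rhs = 4, matching y values: 2, 15 (2 points).
  x = 8: rhs = 1, matching y values: 1, 16 (2 points).
  x = 9: rhs = 12, matching y values: none (0 points).
  x = 10: rhs = 9, matching y values: 3, 14 (2 points).
  x = 11: rhs = 15, matching y values: 7, 10 (2 points).
  x = 12: rhs = 2, matching y values: 6, 11 (2 points).
  x = 13: rhs = 10, matching y values: none (0 points).
  x = 14: rhs = 11, matching y values: none (0 points).
  x = 15: rhs = 11, matching y values: none (0 points).
  x = 16: rhs = 16, matching y values: 4, 13 (2 points).
Total affine count: 20.
Full point count |E(F_17)| = 20 + 1 = 21.
Hasse bound: |21 − (17+1)| = |3| = 3 ≤ 2√17 ≈ 8.2462 ✓.


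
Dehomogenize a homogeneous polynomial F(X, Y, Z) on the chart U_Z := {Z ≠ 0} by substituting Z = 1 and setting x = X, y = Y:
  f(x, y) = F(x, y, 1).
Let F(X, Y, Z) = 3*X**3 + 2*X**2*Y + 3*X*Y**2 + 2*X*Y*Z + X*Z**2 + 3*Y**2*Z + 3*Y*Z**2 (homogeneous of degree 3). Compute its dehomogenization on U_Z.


f(x, y) = 3*x**3 + 2*x**2*y + 3*x*y**2 + 2*x*y + x + 3*y**2 + 3*y

On U_Z we set Z = 1. Each monomial c·X^i·Y^j·Z^k in F becomes c·x^i·y^j·1^k = c·x^i·y^j.
Substituting Z = 1: F(X, Y, 1) = 3*x**3 + 2*x**2*y + 3*x*y**2 + 2*x*y + x + 3*y**2 + 3*y.
Note: deg(f) ≤ deg(F) = 3; strict inequality happens when F is divisible by Z (lost terms).


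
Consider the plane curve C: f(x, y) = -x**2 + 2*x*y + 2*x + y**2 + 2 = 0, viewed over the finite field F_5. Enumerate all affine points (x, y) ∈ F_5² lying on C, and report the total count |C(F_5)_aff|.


Affine F_5-points: {(3, 2)}; count = 1.

For each of the 25 pairs (x, y) ∈ F_5², evaluate f(x, y) mod 5. Record the zeros.
  x = 0: [0↦2, 1↦3, 2↦1, 3↦1, 4↦3]  zeros at y ∈ ∅
  x = 1: [0↦3, 1↦1, 2↦1, 3↦3, 4↦2]  zeros at y ∈ ∅
  x = 2: [0↦2, 1↦2, 2↦4, 3↦3, 4↦4]  zeros at y ∈ ∅
  x = 3: [0↦4, 1↦1, 2↦0, 3↦1, 4↦4]  zeros at y ∈ {2}
  x = 4: [0↦4, 1↦3, 2↦4, 3↦2, 4↦2]  zeros at y ∈ ∅
Collecting zeros: affine points = {(3, 2)}.
Total count |C(F_5)_aff| = 1.


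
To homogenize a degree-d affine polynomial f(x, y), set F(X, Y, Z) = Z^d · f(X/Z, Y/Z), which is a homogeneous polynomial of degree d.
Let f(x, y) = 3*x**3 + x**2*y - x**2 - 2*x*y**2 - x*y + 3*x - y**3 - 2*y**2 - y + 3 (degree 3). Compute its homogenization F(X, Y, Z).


F(X, Y, Z) = 3*X**3 + X**2*Y - X**2*Z - 2*X*Y**2 - X*Y*Z + 3*X*Z**2 - Y**3 - 2*Y**2*Z - Y*Z**2 + 3*Z**3

deg(f) = 3.
Substitute x = X/Z, y = Y/Z into f, then multiply by Z^3.
  monomial 3·x^3·y^0 ↦ 3·X^3·Y^0·Z^0.
  monomial 1·x^2·y^1 ↦ 1·X^2·Y^1·Z^0.
  monomial -1·x^2·y^0 ↦ -1·X^2·Y^0·Z^1.
  monomial -2·x^1·y^2 ↦ -2·X^1·Y^2·Z^0.
  monomial -1·x^1·y^1 ↦ -1·X^1·Y^1·Z^1.
  monomial 3·x^1·y^0 ↦ 3·X^1·Y^0·Z^2.
  monomial -1·x^0·y^3 ↦ -1·X^0·Y^3·Z^0.
  monomial -2·x^0·y^2 ↦ -2·X^0·Y^2·Z^1.
  monomial -1·x^0·y^1 ↦ -1·X^0·Y^1·Z^2.
  monomial 3·x^0·y^0 ↦ 3·X^0·Y^0·Z^3.
Collecting: F(X, Y, Z) = 3*X**3 + X**2*Y - X**2*Z - 2*X*Y**2 - X*Y*Z + 3*X*Z**2 - Y**3 - 2*Y**2*Z - Y*Z**2 + 3*Z**3.


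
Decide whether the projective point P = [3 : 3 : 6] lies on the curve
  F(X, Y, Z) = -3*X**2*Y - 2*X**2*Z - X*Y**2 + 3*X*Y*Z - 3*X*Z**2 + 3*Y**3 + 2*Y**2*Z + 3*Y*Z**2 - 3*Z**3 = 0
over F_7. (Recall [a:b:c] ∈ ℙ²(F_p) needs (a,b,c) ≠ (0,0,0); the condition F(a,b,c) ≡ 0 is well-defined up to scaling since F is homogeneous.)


F(3,3,6) ≡ 5 (mod 7); P is NOT on the curve.

Evaluate F(3, 3, 6) term-by-term (mod 7).
  -3*X**2*Y ↦ -3·9·3·1 = -81
  -2*X**2*Z ↦ -2·9·1·6 = -108
  -X*Y**2 ↦ -1·3·9·1 = -27
  3*X*Y*Z ↦ 3·3·3·6 = 162
  -3*X*Z**2 ↦ -3·3·1·36 = -324
  3*Y**3 ↦ 3·1·27·1 = 81
  2*Y**2*Z ↦ 2·1·9·6 = 108
  3*Y*Z**2 ↦ 3·1·3·36 = 324
  -3*Z**3 ↦ -3·1·1·216 = -648
Sum: F(3, 3, 6) = (-81) + (-108) + (-27) + (162) + (-324) + (81) + (108) + (324) + (-648) = -513.
Reducing mod 7: -513 ≡ 5 (mod 7).
Since F(a, b, c) ≡ 5 ≠ 0 (mod 7), P does NOT lie on the curve.


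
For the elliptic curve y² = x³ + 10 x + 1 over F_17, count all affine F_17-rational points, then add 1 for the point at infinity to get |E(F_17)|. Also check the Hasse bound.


Affine points = {(0, 1), (0, 16), (8, 7), (8, 10), (9, 2), (9, 15), (10, 8), (10, 9), (12, 8), (12, 9), (13, 4), (13, 13)}; affine count = 12; |E(F_17)| = 13.

Discriminant check: Δ ∝ 4a³ + 27b² = 4·10³ + 27·1² = 4·1000 + 27·1 ≡ 15 (mod 17). Nonzero ⇒ E is nonsingular.
For each x ∈ F_17, compute rhs = x³ + 10·x + 1 mod 17, then count y ∈ F_17 with y² ≡ rhs.
  x = 0: rhs = 1, matching y values: 1, 16 (2 points).
  x = 1: rhs = 12, matching y values: none (0 points).
  x = 2: rhs = 12, matching y values: none (0 points).
  x = 3: rhs = 7, matching y values: none (0 points).
  x = 4: rhs = 3, matching y values: none (0 points).
  x = 5: rhs = 6, matching y values: none (0 points).
  x = 6: rhs = 5, matching y values: none (0 points).
  x = 7: rhs = 6, matching y values: none (0 points).
  x = 8: rhs = 15, matching y values: 7, 10 (2 points).
  x = 9: rhs = 4, matching y values: 2, 15 (2 points).
  x = 10: rhs = 13, matching y values: 8, 9 (2 points).
  x = 11: rhs = 14, matching y values: none (0 points).
  x = 12: rhs = 13, matching y values: 8, 9 (2 points).
  x = 13: rhs = 16, matching y values: 4, 13 (2 points).
  x = 14: rhs = 12, matching y values: none (0 points).
  x = 15: rhs = 7, matching y values: none (0 points).
  x = 16: rhs = 7, matching y values: none (0 points).
Total affine count: 12.
Full point count |E(F_17)| = 12 + 1 = 13.
Hasse bound: |13 − (17+1)| = |-5| = 5 ≤ 2√17 ≈ 8.2462 ✓.


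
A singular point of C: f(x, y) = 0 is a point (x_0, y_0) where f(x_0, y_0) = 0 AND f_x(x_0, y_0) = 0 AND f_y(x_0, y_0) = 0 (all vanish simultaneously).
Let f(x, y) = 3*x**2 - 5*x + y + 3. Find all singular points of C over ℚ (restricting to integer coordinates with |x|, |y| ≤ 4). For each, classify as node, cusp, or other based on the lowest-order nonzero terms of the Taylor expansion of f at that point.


No singular points in the scanned grid; C is smooth there.

Compute partial derivatives:
  f_x = 6*x - 5.
  f_y = 1.
f_y = 1 is a nonzero constant, so f_y never vanishes: no point (x, y) can satisfy f = f_x = f_y = 0. In particular no (x, y) ∈ {−4, ..., 4}² is singular; the curve is smooth.


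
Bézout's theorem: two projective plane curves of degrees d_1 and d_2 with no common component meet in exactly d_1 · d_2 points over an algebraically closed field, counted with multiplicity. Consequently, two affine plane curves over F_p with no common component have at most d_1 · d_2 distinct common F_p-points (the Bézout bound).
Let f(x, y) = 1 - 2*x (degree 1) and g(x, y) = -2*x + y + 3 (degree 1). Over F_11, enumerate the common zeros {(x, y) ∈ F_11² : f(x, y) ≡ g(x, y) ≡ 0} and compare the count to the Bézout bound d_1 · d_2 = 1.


Common zeros: {(6, 9)}; count = 1; Bézout bound = 1.

deg(f) = 1, deg(g) = 1, so Bézout bound = 1.
Scan x ∈ F_11. For each x, list the y ∈ F_11 with f(x, y) ≡ 0 and those with g(x, y) ≡ 0 (mod 11); the common zeros in that column are the intersection.
  x = 0: f ≡ 0 at y ∈ ∅; g ≡ 0 at y ∈ {8}; common: ∅.
  x = 1: f ≡ 0 at y ∈ ∅; g ≡ 0 at y ∈ {10}; common: ∅.
  x = 2: f ≡ 0 at y ∈ ∅; g ≡ 0 at y ∈ {1}; common: ∅.
  x = 3: f ≡ 0 at y ∈ ∅; g ≡ 0 at y ∈ {3}; common: ∅.
  x = 4: f ≡ 0 at y ∈ ∅; g ≡ 0 at y ∈ {5}; common: ∅.
  x = 5: f ≡ 0 at y ∈ ∅; g ≡ 0 at y ∈ {7}; common: ∅.
  x = 6: f ≡ 0 at y ∈ {0, 1, 2, 3, 4, 5, 6, 7, 8, 9, 10}; g ≡ 0 at y ∈ {9}; common: {9}.
  x = 7: f ≡ 0 at y ∈ ∅; g ≡ 0 at y ∈ {0}; common: ∅.
  x = 8: f ≡ 0 at y ∈ ∅; g ≡ 0 at y ∈ {2}; common: ∅.
  x = 9: f ≡ 0 at y ∈ ∅; g ≡ 0 at y ∈ {4}; common: ∅.
  x = 10: f ≡ 0 at y ∈ ∅; g ≡ 0 at y ∈ {6}; common: ∅.
Collecting: common zeros = {(6, 9)}, so the count is 1.
Comparison with the Bézout bound: 1 ≤ 1 = deg(f)·deg(g), as expected for curves with no common component (the bound is attained).


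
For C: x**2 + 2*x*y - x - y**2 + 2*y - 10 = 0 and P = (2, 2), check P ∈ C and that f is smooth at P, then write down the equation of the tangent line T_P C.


Tangent line at P: 7*x + 2*y - 18 = 0.

Step 1: f(2, 2) = 0, so P lies on C.
Step 2: partial derivatives
  f_x(x, y) = 2*x + 2*y - 1, f_y(x, y) = 2*x - 2*y + 2.
  f_x(P) = 7, f_y(P) = 2 (gradient nonzero, so P is smooth).
Step 3: tangent line at P: 7·(x − 2) + 2·(y − 2) = 0.
Expanding: 7*x + 2*y - 18 = 0.


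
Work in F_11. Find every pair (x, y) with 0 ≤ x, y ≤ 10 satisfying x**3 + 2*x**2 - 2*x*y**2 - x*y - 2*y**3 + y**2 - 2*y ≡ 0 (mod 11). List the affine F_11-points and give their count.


Affine F_11-points: {(0, 0), (2, 3), (2, 4), (2, 8), (3, 1), (5, 7), (8, 9), (9, 0), (9, 8)}; count = 9.

For each of the 121 pairs (x, y) ∈ F_11², evaluate f(x, y) mod 11. Record the zeros.
  x = 0: [0↦0, 1↦8, 2↦6, 3↦4, 4↦1, 5↦7, 6↦10, 7↦9, 8↦3, 9↦2, 10↦5]  zeros at y ∈ {0}
  x = 1: [0↦3, 1↦8, 2↦10, 3↦8, 4↦1, 5↦10, 6↦1, 7↦6, 8↦2, 9↦10, 10↦7]  zeros at y ∈ ∅
  x = 2: [0↦5, 1↦7, 2↦2, 3↦0, 4↦0, 5↦1, 6↦2, 7↦2, 8↦0, 9↦6, 10↦8]  zeros at y ∈ {3, 4, 8}
  x = 3: [0↦1, 1↦0, 2↦10, 3↦8, 4↦4, 5↦8, 6↦8, 7↦3, 8↦3, 9↦7, 10↦3]  zeros at y ∈ {1}
  x = 4: [0↦8, 1↦4, 2↦7, 3↦5, 4↦8, 5↦4, 6↦3, 7↦4, 8↦6, 9↦8, 10↦9]  zeros at y ∈ ∅
  x = 5: [0↦10, 1↦3, 2↦10, 3↦8, 4↦7, 5↦6, 6↦4, 7↦0, 8↦4, 9↦4, 10↦10]  zeros at y ∈ {7}
  x = 6: [0↦2, 1↦3, 2↦3, 3↦1, 4↦7, 5↦9, 6↦6, 7↦8, 8↦3, 9↦1, 10↦1]  zeros at y ∈ ∅
  x = 7: [0↦1, 1↦10, 2↦3, 3↦1, 4↦3, 5↦8, 6↦4, 7↦1, 8↦9, 9↦5, 10↦10]  zeros at y ∈ ∅
  x = 8: [0↦2, 1↦8, 2↦5, 3↦3, 4↦1, 5↦9, 6↦4, 7↦7, 8↦6, 9↦0, 10↦10]  zeros at y ∈ {9}
  x = 9: [0↦0, 1↦3, 2↦4, 3↦2, 4↦7, 5↦7, 6↦1, 7↦10, 8↦0, 9↦3, 10↦7]  zeros at y ∈ {0, 8}
  x = 10: [0↦1, 1↦1, 2↦6, 3↦4, 4↦5, 5↦8, 6↦1, 7↦5, 8↦8, 9↦9, 10↦7]  zeros at y ∈ ∅
Collecting zeros: affine points = {(0, 0), (2, 3), (2, 4), (2, 8), (3, 1), (5, 7), (8, 9), (9, 0), (9, 8)}.
Total count |C(F_11)_aff| = 9.


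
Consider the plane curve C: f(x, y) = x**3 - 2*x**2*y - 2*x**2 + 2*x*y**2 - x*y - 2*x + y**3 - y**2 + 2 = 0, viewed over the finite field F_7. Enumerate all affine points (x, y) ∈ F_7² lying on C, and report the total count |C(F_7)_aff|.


Affine F_7-points: {(0, 6), (2, 4), (3, 3)}; count = 3.

For each of the 49 pairs (x, y) ∈ F_7², evaluate f(x, y) mod 7. Record the zeros.
  x = 0: [0↦2, 1↦2, 2↦6, 3↦6, 4↦1, 5↦4, 6↦0]  zeros at y ∈ {6}
  x = 1: [0↦6, 1↦5, 2↦5, 3↦5, 4↦4, 5↦1, 6↦2]  zeros at y ∈ ∅
  x = 2: [0↦5, 1↦6, 2↦5, 3↦1, 4↦0, 5↦1, 6↦3]  zeros at y ∈ {4}
  x = 3: [0↦5, 1↦4, 2↦5, 3↦0, 4↦2, 5↦3, 6↦2]  zeros at y ∈ {3}
  x = 4: [0↦5, 1↦5, 2↦4, 3↦1, 4↦2, 5↦6, 6↦5]  zeros at y ∈ ∅
  x = 5: [0↦4, 1↦1, 2↦1, 3↦3, 4↦6, 5↦2, 6↦4]  zeros at y ∈ ∅
  x = 6: [0↦1, 1↦5, 2↦2, 3↦5, 4↦6, 5↦4, 6↦5]  zeros at y ∈ ∅
Collecting zeros: affine points = {(0, 6), (2, 4), (3, 3)}.
Total count |C(F_7)_aff| = 3.


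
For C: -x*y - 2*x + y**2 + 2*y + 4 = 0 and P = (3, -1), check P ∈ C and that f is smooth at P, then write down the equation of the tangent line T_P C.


Tangent line at P: -x - 3*y = 0.

Step 1: f(3, -1) = 0, so P lies on C.
Step 2: partial derivatives
  f_x(x, y) = -y - 2, f_y(x, y) = -x + 2*y + 2.
  f_x(P) = -1, f_y(P) = -3 (gradient nonzero, so P is smooth).
Step 3: tangent line at P: -1·(x − 3) + -3·(y − -1) = 0.
Expanding: -x - 3*y = 0.


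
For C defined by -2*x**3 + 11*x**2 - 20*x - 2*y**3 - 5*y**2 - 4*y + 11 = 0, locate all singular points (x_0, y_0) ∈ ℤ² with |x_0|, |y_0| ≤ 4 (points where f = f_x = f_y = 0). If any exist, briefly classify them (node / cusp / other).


Singular points: {(2, -1)}; classification: node.

Compute partial derivatives:
  f_x = -6*x**2 + 22*x - 20.
  f_y = -6*y**2 - 10*y - 4.
Scan x_0 ∈ {−4, ..., 4}. For each x_0, f_y(x_0, y) is a polynomial in y; find its integer roots y ∈ {−4, ..., 4}, then test f_x and f at those candidates.
  x = -4: f_y(-4, y) = -6*y**2 - 10*y - 4; vanishes at y ∈ {-1}. (-4, -1): f_x = -204 ≠ 0.
  x = -3: f_y(-3, y) = -6*y**2 - 10*y - 4; vanishes at y ∈ {-1}. (-3, -1): f_x = -140 ≠ 0.
  x = -2: f_y(-2, y) = -6*y**2 - 10*y - 4; vanishes at y ∈ {-1}. (-2, -1): f_x = -88 ≠ 0.
  x = -1: f_y(-1, y) = -6*y**2 - 10*y - 4; vanishes at y ∈ {-1}. (-1, -1): f_x = -48 ≠ 0.
  x = 0: f_y(0, y) = -6*y**2 - 10*y - 4; vanishes at y ∈ {-1}. (0, -1): f_x = -20 ≠ 0.
  x = 1: f_y(1, y) = -6*y**2 - 10*y - 4; vanishes at y ∈ {-1}. (1, -1): f_x = -4 ≠ 0.
  x = 2: f_y(2, y) = -6*y**2 - 10*y - 4; vanishes at y ∈ {-1}. (2, -1): f_x = 0, f = 0 — SINGULAR.
  x = 3: f_y(3, y) = -6*y**2 - 10*y - 4; vanishes at y ∈ {-1}. (3, -1): f_x = -8 ≠ 0.
  x = 4: f_y(4, y) = -6*y**2 - 10*y - 4; vanishes at y ∈ {-1}. (4, -1): f_x = -28 ≠ 0.
Only singular point on the grid: (2, -1).
Classify: substitute x = 2 + u, y = -1 + v and expand: f = -2*u**3 - u**2 - 2*v**3 + v**2.
No constant or linear terms (consistent with a singular point). Quadratic part: -u**2 + v**2. Cubic part: -2*u**3 - 2*v**3.
The quadratic part v**2 - u**2 = (v − u)(v + u) splits into two distinct linear factors, so there are two distinct tangent lines y − -1 = ±(x − 2) — this is a node (ordinary double point).
Classification: node.


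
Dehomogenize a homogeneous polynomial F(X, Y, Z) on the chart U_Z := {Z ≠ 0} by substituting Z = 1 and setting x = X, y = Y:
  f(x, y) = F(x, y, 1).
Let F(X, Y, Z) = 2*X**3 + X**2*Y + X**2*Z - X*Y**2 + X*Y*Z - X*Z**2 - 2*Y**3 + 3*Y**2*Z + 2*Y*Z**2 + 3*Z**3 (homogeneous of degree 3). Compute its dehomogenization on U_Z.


f(x, y) = 2*x**3 + x**2*y + x**2 - x*y**2 + x*y - x - 2*y**3 + 3*y**2 + 2*y + 3

On U_Z we set Z = 1. Each monomial c·X^i·Y^j·Z^k in F becomes c·x^i·y^j·1^k = c·x^i·y^j.
Substituting Z = 1: F(X, Y, 1) = 2*x**3 + x**2*y + x**2 - x*y**2 + x*y - x - 2*y**3 + 3*y**2 + 2*y + 3.
Note: deg(f) ≤ deg(F) = 3; strict inequality happens when F is divisible by Z (lost terms).


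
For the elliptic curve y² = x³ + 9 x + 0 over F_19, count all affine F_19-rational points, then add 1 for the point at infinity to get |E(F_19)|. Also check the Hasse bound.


Affine points = {(0, 0), (2, 8), (2, 11), (3, 4), (3, 15), (4, 9), (4, 10), (6, 2), (6, 17), (7, 8), (7, 11), (10, 8), (10, 11), (11, 9), (11, 10), (14, 1), (14, 18), (18, 3), (18, 16)}; affine count = 19; |E(F_19)| = 20.

Discriminant check: Δ ∝ 4a³ + 27b² = 4·9³ + 27·0² = 4·729 + 27·0 ≡ 9 (mod 19). Nonzero ⇒ E is nonsingular.
For each x ∈ F_19, compute rhs = x³ + 9·x + 0 mod 19, then count y ∈ F_19 with y² ≡ rhs.
  x = 0: rhs = 0, matching y values: 0 (1 points).
  x = 1: rhs = 10, matching y values: none (0 points).
  x = 2: rhs = 7, matching y values: 8, 11 (2 points).
  x = 3: rhs = 16, matching y values: 4, 15 (2 points).
  x = 4: rhs = 5, matching y values: 9, 10 (2 points).
  x = 5: rhs = 18, matching y values: none (0 points).
  x = 6: rhs = 4, matching y values: 2, 17 (2 points).
  x = 7: rhs = 7, matching y values: 8, 11 (2 points).
  x = 8: rhs = 14, matching y values: none (0 points).
  x = 9: rhs = 12, matching y values: none (0 points).
  x = 10: rhs = 7, matching y values: 8, 11 (2 points).
  x = 11: rhs = 5, matching y values: 9, 10 (2 points).
  x = 12: rhs = 12, matching y values: none (0 points).
  x = 13: rhs = 15, matching y values: none (0 points).
  x = 14: rhs = 1, matching y values: 1, 18 (2 points).
  x = 15: rhs = 14, matching y values: none (0 points).
  x = 16: rhs = 3, matching y values: none (0 points).
  x = 17: rhs = 12, matching y values: none (0 points).
  x = 18: rhs = 9, matching y values: 3, 16 (2 points).
Total affine count: 19.
Full point count |E(F_19)| = 19 + 1 = 20.
Hasse bound: |20 − (19+1)| = |0| = 0 ≤ 2√19 ≈ 8.7178 ✓.


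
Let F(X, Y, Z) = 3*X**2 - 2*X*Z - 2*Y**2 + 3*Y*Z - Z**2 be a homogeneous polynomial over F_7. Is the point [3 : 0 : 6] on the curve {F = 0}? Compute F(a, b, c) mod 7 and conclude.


F(3,0,6) ≡ 4 (mod 7); P is NOT on the curve.

Evaluate F(3, 0, 6) term-by-term (mod 7).
  3*X**2 ↦ 3·9·1·1 = 27
  -2*X*Z ↦ -2·3·1·6 = -36
  -2*Y**2 ↦ -2·1·0·1 = 0
  3*Y*Z ↦ 3·1·0·6 = 0
  -Z**2 ↦ -1·1·1·36 = -36
Sum: F(3, 0, 6) = (27) + (-36) + (0) + (0) + (-36) = -45.
Reducing mod 7: -45 ≡ 4 (mod 7).
Since F(a, b, c) ≡ 4 ≠ 0 (mod 7), P does NOT lie on the curve.


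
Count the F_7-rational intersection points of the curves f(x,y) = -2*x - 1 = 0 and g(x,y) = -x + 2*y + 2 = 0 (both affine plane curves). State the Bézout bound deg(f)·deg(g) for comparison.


Common zeros: {(3, 4)}; count = 1; Bézout bound = 1.

deg(f) = 1, deg(g) = 1, so Bézout bound = 1.
Scan x ∈ F_7. For each x, list the y ∈ F_7 with f(x, y) ≡ 0 and those with g(x, y) ≡ 0 (mod 7); the common zeros in that column are the intersection.
  x = 0: f ≡ 0 at y ∈ ∅; g ≡ 0 at y ∈ {6}; common: ∅.
  x = 1: f ≡ 0 at y ∈ ∅; g ≡ 0 at y ∈ {3}; common: ∅.
  x = 2: f ≡ 0 at y ∈ ∅; g ≡ 0 at y ∈ {0}; common: ∅.
  x = 3: f ≡ 0 at y ∈ {0, 1, 2, 3, 4, 5, 6}; g ≡ 0 at y ∈ {4}; common: {4}.
  x = 4: f ≡ 0 at y ∈ ∅; g ≡ 0 at y ∈ {1}; common: ∅.
  x = 5: f ≡ 0 at y ∈ ∅; g ≡ 0 at y ∈ {5}; common: ∅.
  x = 6: f ≡ 0 at y ∈ ∅; g ≡ 0 at y ∈ {2}; common: ∅.
Collecting: common zeros = {(3, 4)}, so the count is 1.
Comparison with the Bézout bound: 1 ≤ 1 = deg(f)·deg(g), as expected for curves with no common component (the bound is attained).


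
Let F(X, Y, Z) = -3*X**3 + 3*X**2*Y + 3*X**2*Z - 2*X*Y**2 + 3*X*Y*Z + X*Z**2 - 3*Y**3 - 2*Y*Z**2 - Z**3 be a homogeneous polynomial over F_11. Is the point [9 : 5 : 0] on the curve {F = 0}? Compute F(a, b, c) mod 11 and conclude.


F(9,5,0) ≡ 7 (mod 11); P is NOT on the curve.

Evaluate F(9, 5, 0) term-by-term (mod 11).
  -3*X**3 ↦ -3·729·1·1 = -2187
  3*X**2*Y ↦ 3·81·5·1 = 1215
  3*X**2*Z ↦ 3·81·1·0 = 0
  -2*X*Y**2 ↦ -2·9·25·1 = -450
  3*X*Y*Z ↦ 3·9·5·0 = 0
  X*Z**2 ↦ 1·9·1·0 = 0
  -3*Y**3 ↦ -3·1·125·1 = -375
  -2*Y*Z**2 ↦ -2·1·5·0 = 0
  -Z**3 ↦ -1·1·1·0 = 0
Sum: F(9, 5, 0) = (-2187) + (1215) + (0) + (-450) + (0) + (0) + (-375) + (0) + (0) = -1797.
Reducing mod 11: -1797 ≡ 7 (mod 11).
Since F(a, b, c) ≡ 7 ≠ 0 (mod 11), P does NOT lie on the curve.


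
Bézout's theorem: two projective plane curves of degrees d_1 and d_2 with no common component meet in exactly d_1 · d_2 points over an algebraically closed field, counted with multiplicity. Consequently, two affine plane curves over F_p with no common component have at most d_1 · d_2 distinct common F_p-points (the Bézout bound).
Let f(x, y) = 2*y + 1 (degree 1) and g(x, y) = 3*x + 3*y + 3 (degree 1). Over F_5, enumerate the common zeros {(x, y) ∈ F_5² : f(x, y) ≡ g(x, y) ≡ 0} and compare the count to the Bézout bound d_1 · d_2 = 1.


Common zeros: {(2, 2)}; count = 1; Bézout bound = 1.

deg(f) = 1, deg(g) = 1, so Bézout bound = 1.
Scan x ∈ F_5. For each x, list the y ∈ F_5 with f(x, y) ≡ 0 and those with g(x, y) ≡ 0 (mod 5); the common zeros in that column are the intersection.
  x = 0: f ≡ 0 at y ∈ {2}; g ≡ 0 at y ∈ {4}; common: ∅.
  x = 1: f ≡ 0 at y ∈ {2}; g ≡ 0 at y ∈ {3}; common: ∅.
  x = 2: f ≡ 0 at y ∈ {2}; g ≡ 0 at y ∈ {2}; common: {2}.
  x = 3: f ≡ 0 at y ∈ {2}; g ≡ 0 at y ∈ {1}; common: ∅.
  x = 4: f ≡ 0 at y ∈ {2}; g ≡ 0 at y ∈ {0}; common: ∅.
Collecting: common zeros = {(2, 2)}, so the count is 1.
Comparison with the Bézout bound: 1 ≤ 1 = deg(f)·deg(g), as expected for curves with no common component (the bound is attained).


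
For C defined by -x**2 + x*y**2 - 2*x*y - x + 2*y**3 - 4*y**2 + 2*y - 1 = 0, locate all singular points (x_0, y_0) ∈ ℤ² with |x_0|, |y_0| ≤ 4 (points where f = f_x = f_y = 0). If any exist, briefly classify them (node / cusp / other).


Singular points: {(-1, 1)}; classification: node.

Compute partial derivatives:
  f_x = -2*x + y**2 - 2*y - 1.
  f_y = 2*x*y - 2*x + 6*y**2 - 8*y + 2.
Scan x_0 ∈ {−4, ..., 4}. For each x_0, f_y(x_0, y) is a polynomial in y; find its integer roots y ∈ {−4, ..., 4}, then test f_x and f at those candidates.
  x = -4: f_y(-4, y) = 6*y**2 - 16*y + 10; vanishes at y ∈ {1}. (-4, 1): f_x = 6 ≠ 0.
  x = -3: f_y(-3, y) = 6*y**2 - 14*y + 8; vanishes at y ∈ {1}. (-3, 1): f_x = 4 ≠ 0.
  x = -2: f_y(-2, y) = 6*y**2 - 12*y + 6; vanishes at y ∈ {1}. (-2, 1): f_x = 2 ≠ 0.
  x = -1: f_y(-1, y) = 6*y**2 - 10*y + 4; vanishes at y ∈ {1}. (-1, 1): f_x = 0, f = 0 — SINGULAR.
  x = 0: f_y(0, y) = 6*y**2 - 8*y + 2; vanishes at y ∈ {1}. (0, 1): f_x = -2 ≠ 0.
  x = 1: f_y(1, y) = 6*y**2 - 6*y; vanishes at y ∈ {0, 1}. (1, 0): f_x = -3 ≠ 0; (1, 1): f_x = -4 ≠ 0.
  x = 2: f_y(2, y) = 6*y**2 - 4*y - 2; vanishes at y ∈ {1}. (2, 1): f_x = -6 ≠ 0.
  x = 3: f_y(3, y) = 6*y**2 - 2*y - 4; vanishes at y ∈ {1}. (3, 1): f_x = -8 ≠ 0.
  x = 4: f_y(4, y) = 6*y**2 - 6; vanishes at y ∈ {-1, 1}. (4, -1): f_x = -6 ≠ 0; (4, 1): f_x = -10 ≠ 0.
Only singular point on the grid: (-1, 1).
Classify: substitute x = -1 + u, y = 1 + v and expand: f = -u**2 + u*v**2 + 2*v**3 + v**2.
No constant or linear terms (consistent with a singular point). Quadratic part: -u**2 + v**2. Cubic part: u*v**2 + 2*v**3.
The quadratic part v**2 - u**2 = (v − u)(v + u) splits into two distinct linear factors, so there are two distinct tangent lines y − 1 = ±(x − -1) — this is a node (ordinary double point).
Classification: node.


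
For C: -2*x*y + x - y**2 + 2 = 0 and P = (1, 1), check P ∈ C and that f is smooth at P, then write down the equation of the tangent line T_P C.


Tangent line at P: -x - 4*y + 5 = 0.

Step 1: f(1, 1) = 0, so P lies on C.
Step 2: partial derivatives
  f_x(x, y) = 1 - 2*y, f_y(x, y) = -2*x - 2*y.
  f_x(P) = -1, f_y(P) = -4 (gradient nonzero, so P is smooth).
Step 3: tangent line at P: -1·(x − 1) + -4·(y − 1) = 0.
Expanding: -x - 4*y + 5 = 0.


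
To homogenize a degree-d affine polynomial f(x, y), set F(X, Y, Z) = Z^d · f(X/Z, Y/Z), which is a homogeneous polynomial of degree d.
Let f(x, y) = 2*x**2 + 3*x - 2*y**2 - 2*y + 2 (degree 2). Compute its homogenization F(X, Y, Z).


F(X, Y, Z) = 2*X**2 + 3*X*Z - 2*Y**2 - 2*Y*Z + 2*Z**2

deg(f) = 2.
Substitute x = X/Z, y = Y/Z into f, then multiply by Z^2.
  monomial 2·x^2·y^0 ↦ 2·X^2·Y^0·Z^0.
  monomial 3·x^1·y^0 ↦ 3·X^1·Y^0·Z^1.
  monomial -2·x^0·y^2 ↦ -2·X^0·Y^2·Z^0.
  monomial -2·x^0·y^1 ↦ -2·X^0·Y^1·Z^1.
  monomial 2·x^0·y^0 ↦ 2·X^0·Y^0·Z^2.
Collecting: F(X, Y, Z) = 2*X**2 + 3*X*Z - 2*Y**2 - 2*Y*Z + 2*Z**2.


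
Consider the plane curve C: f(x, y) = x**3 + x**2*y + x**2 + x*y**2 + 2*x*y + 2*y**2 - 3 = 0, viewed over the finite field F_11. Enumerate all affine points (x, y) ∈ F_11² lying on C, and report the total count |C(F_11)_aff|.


Affine F_11-points: {(3, 0), (3, 8), (4, 0), (4, 7), (6, 6), (6, 10)}; count = 6.

For each of the 121 pairs (x, y) ∈ F_11², evaluate f(x, y) mod 11. Record the zeros.
  x = 0: [0↦8, 1↦10, 2↦5, 3↦4, 4↦7, 5↦3, 6↦3, 7↦7, 8↦4, 9↦5, 10↦10]  zeros at y ∈ ∅
  x = 1: [0↦10, 1↦5, 2↦6, 3↦2, 4↦4, 5↦1, 6↦4, 7↦2, 8↦6, 9↦5, 10↦10]  zeros at y ∈ ∅
  x = 2: [0↦9, 1↦10, 2↦8, 3↦3, 4↦6, 5↦6, 6↦3, 7↦8, 8↦10, 9↦9, 10↦5]  zeros at y ∈ ∅
  x = 3: [0↦0, 1↦9, 2↦6, 3↦2, 4↦8, 5↦2, 6↦6, 7↦9, 8↦0, 9↦1, 10↦1]  zeros at y ∈ {0, 8}
  x = 4: [0↦0, 1↦8, 2↦6, 3↦5, 4↦5, 5↦6, 6↦8, 7↦0, 8↦4, 9↦9, 10↦4]  zeros at y ∈ {0, 7}
  x = 5: [0↦4, 1↦2, 2↦3, 3↦7, 4↦3, 5↦2, 6↦4, 7↦9, 8↦6, 9↦6, 10↦9]  zeros at y ∈ ∅
  x = 6: [0↦7, 1↦8, 2↦3, 3↦3, 4↦8, 5↦7, 6↦0, 7↦9, 8↦1, 9↦9, 10↦0]  zeros at y ∈ {6, 10}
  x = 7: [0↦4, 1↦10, 2↦1, 3↦10, 4↦4, 5↦5, 6↦2, 7↦6, 8↦6, 9↦2, 10↦5]  zeros at y ∈ ∅
  x = 8: [0↦1, 1↦3, 2↦3, 3↦1, 4↦8, 5↦2, 6↦5, 7↦6, 8↦5, 9↦2, 10↦8]  zeros at y ∈ ∅
  x = 9: [0↦4, 1↦4, 2↦4, 3↦4, 4↦4, 5↦4, 6↦4, 7↦4, 8↦4, 9↦4, 10↦4]  zeros at y ∈ ∅
  x = 10: [0↦8, 1↦8, 2↦10, 3↦3, 4↦9, 5↦6, 6↦5, 7↦6, 8↦9, 9↦3, 10↦10]  zeros at y ∈ ∅
Collecting zeros: affine points = {(3, 0), (3, 8), (4, 0), (4, 7), (6, 6), (6, 10)}.
Total count |C(F_11)_aff| = 6.


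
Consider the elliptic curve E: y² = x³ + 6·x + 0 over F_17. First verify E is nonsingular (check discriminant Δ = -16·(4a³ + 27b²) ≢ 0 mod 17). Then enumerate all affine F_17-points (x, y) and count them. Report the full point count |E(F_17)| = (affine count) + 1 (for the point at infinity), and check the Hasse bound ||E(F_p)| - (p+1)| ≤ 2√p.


Affine points = {(0, 0), (5, 6), (5, 11), (8, 4), (8, 13), (9, 1), (9, 16), (12, 7), (12, 10)}; affine count = 9; |E(F_17)| = 10.

Discriminant check: Δ ∝ 4a³ + 27b² = 4·6³ + 27·0² = 4·216 + 27·0 ≡ 14 (mod 17). Nonzero ⇒ E is nonsingular.
For each x ∈ F_17, compute rhs = x³ + 6·x + 0 mod 17, then count y ∈ F_17 with y² ≡ rhs.
  x = 0: rhs = 0, matching y values: 0 (1 points).
  x = 1: rhs = 7, matching y values: none (0 points).
  x = 2: rhs = 3, matching y values: none (0 points).
  x = 3: rhs = 11, matching y values: none (0 points).
  x = 4: rhs = 3, matching y values: none (0 points).
  x = 5: rhs = 2, matching y values: 6, 11 (2 points).
  x = 6: rhs = 14, matching y values: none (0 points).
  x = 7: rhs = 11, matching y values: none (0 points).
  x = 8: rhs = 16, matching y values: 4, 13 (2 points).
  x = 9: rhs = 1, matching y values: 1, 16 (2 points).
  x = 10: rhs = 6, matching y values: none (0 points).
  x = 11: rhs = 3, matching y values: none (0 points).
  x = 12: rhs = 15, matching y values: 7, 10 (2 points).
  x = 13: rhs = 14, matching y values: none (0 points).
  x = 14: rhs = 6, matching y values: none (0 points).
  x = 15: rhs = 14, matching y values: none (0 points).
  x = 16: rhs = 10, matching y values: none (0 points).
Total affine count: 9.
Full point count |E(F_17)| = 9 + 1 = 10.
Hasse bound: |10 − (17+1)| = |-8| = 8 ≤ 2√17 ≈ 8.2462 ✓.


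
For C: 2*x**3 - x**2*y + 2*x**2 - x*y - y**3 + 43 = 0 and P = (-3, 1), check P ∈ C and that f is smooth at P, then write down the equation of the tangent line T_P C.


Tangent line at P: 47*x - 9*y + 150 = 0.

Step 1: f(-3, 1) = 0, so P lies on C.
Step 2: partial derivatives
  f_x(x, y) = 6*x**2 - 2*x*y + 4*x - y, f_y(x, y) = -x**2 - x - 3*y**2.
  f_x(P) = 47, f_y(P) = -9 (gradient nonzero, so P is smooth).
Step 3: tangent line at P: 47·(x − -3) + -9·(y − 1) = 0.
Expanding: 47*x - 9*y + 150 = 0.


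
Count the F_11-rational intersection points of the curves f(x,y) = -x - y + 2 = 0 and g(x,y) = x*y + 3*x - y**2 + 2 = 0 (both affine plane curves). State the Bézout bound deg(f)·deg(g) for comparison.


Common zeros: ∅; count = 0; Bézout bound = 2.

deg(f) = 1, deg(g) = 2, so Bézout bound = 2.
Scan x ∈ F_11. For each x, list the y ∈ F_11 with f(x, y) ≡ 0 and those with g(x, y) ≡ 0 (mod 11); the common zeros in that column are the intersection.
  x = 0: f ≡ 0 at y ∈ {2}; g ≡ 0 at y ∈ ∅; common: ∅.
  x = 1: f ≡ 0 at y ∈ {1}; g ≡ 0 at y ∈ ∅; common: ∅.
  x = 2: f ≡ 0 at y ∈ {0}; g ≡ 0 at y ∈ {4, 9}; common: ∅.
  x = 3: f ≡ 0 at y ∈ {10}; g ≡ 0 at y ∈ {0, 3}; common: ∅.
  x = 4: f ≡ 0 at y ∈ {9}; g ≡ 0 at y ∈ ∅; common: ∅.
  x = 5: f ≡ 0 at y ∈ {8}; g ≡ 0 at y ∈ {6, 10}; common: ∅.
  x = 6: f ≡ 0 at y ∈ {7}; g ≡ 0 at y ∈ ∅; common: ∅.
  x = 7: f ≡ 0 at y ∈ {6}; g ≡ 0 at y ∈ {2, 5}; common: ∅.
  x = 8: f ≡ 0 at y ∈ {5}; g ≡ 0 at y ∈ {1, 7}; common: ∅.
  x = 9: f ≡ 0 at y ∈ {4}; g ≡ 0 at y ∈ ∅; common: ∅.
  x = 10: f ≡ 0 at y ∈ {3}; g ≡ 0 at y ∈ ∅; common: ∅.
Collecting: common zeros = ∅, so the count is 0.
Comparison with the Bézout bound: 0 ≤ 2 = deg(f)·deg(g), as expected for curves with no common component (the affine F_11-count falls short of the bound because intersections may lie at infinity, over extension fields, or carry multiplicity).


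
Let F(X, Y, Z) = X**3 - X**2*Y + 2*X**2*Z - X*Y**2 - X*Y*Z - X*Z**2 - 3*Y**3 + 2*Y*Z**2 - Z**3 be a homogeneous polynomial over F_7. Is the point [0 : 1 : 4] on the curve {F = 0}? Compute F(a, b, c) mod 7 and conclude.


F(0,1,4) ≡ 0 (mod 7); P is on the curve.

Evaluate F(0, 1, 4) term-by-term (mod 7).
  X**3 ↦ 1·0·1·1 = 0
  -X**2*Y ↦ -1·0·1·1 = 0
  2*X**2*Z ↦ 2·0·1·4 = 0
  -X*Y**2 ↦ -1·0·1·1 = 0
  -X*Y*Z ↦ -1·0·1·4 = 0
  -X*Z**2 ↦ -1·0·1·16 = 0
  -3*Y**3 ↦ -3·1·1·1 = -3
  2*Y*Z**2 ↦ 2·1·1·16 = 32
  -Z**3 ↦ -1·1·1·64 = -64
Sum: F(0, 1, 4) = (0) + (0) + (0) + (0) + (0) + (0) + (-3) + (32) + (-64) = -35.
Reducing mod 7: -35 ≡ 0 (mod 7).
Since F(a, b, c) ≡ 0 (mod 7), P lies on the curve.


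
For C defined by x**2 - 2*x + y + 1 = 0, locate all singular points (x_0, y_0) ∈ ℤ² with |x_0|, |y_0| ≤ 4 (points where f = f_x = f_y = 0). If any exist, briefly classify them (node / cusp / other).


No singular points in the scanned grid; C is smooth there.

Compute partial derivatives:
  f_x = 2*x - 2.
  f_y = 1.
f_y = 1 is a nonzero constant, so f_y never vanishes: no point (x, y) can satisfy f = f_x = f_y = 0. In particular no (x, y) ∈ {−4, ..., 4}² is singular; the curve is smooth.
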